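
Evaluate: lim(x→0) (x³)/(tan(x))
This is a 0/0 indeterminate form.

Apply L'Hôpital's rule: differentiate numerator and denominator separately.
  f(x) = x^3   ⇒   f'(x) = 3·x^2
  g(x) = tan(x)   ⇒   g'(x) = tan(x)^2 + 1
  lim(x→0) f'(x)/g'(x) = lim(x→0) (3·x^2)/(tan(x)^2 + 1)
  = 0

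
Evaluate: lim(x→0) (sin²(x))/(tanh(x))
This is a 0/0 indeterminate form.

Apply L'Hôpital's rule: differentiate numerator and denominator separately.
  f(x) = sin(x)^2   ⇒   f'(x) = 2·sin(x)·cos(x)
  g(x) = tanh(x)   ⇒   g'(x) = 1 - tanh(x)^2
  lim(x→0) f'(x)/g'(x) = lim(x→0) (2·sin(x)·cos(x))/(1 - tanh(x)^2)
  = 0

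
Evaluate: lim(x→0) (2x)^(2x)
This is an exponential indeterminate form.

For exponential indeterminate forms, take the natural log:
  Let L = lim(x→0) (2x)^(2x)
  Then ln(L) = lim(x→0) [exponent × ln(base)]
  Evaluate using L'Hôpital or standard limits, then exponentiate.
  L = 1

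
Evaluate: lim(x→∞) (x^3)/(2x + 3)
This is an ∞/∞ indeterminate form.

Apply L'Hôpital's rule: differentiate numerator and denominator separately.
  f(x) = x^3   ⇒   f'(x) = 3·x^2
  g(x) = 2·x + 3   ⇒   g'(x) = 2
  lim(x→∞) f'(x)/g'(x) = lim(x→∞) (3·x^2)/(2)
  = ∞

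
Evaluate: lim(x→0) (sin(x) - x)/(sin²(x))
This is a 0/0 indeterminate form.

Apply L'Hôpital's rule: differentiate numerator and denominator separately.
  f(x) = -x + sin(x)   ⇒   f'(x) = cos(x) - 1
  g(x) = sin(x)^2   ⇒   g'(x) = 2·sin(x)·cos(x)
  lim(x→0) f'(x)/g'(x) = lim(x→0) (cos(x) - 1)/(2·sin(x)·cos(x))
  = 0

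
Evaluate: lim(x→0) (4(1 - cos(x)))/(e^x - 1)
This is a 0/0 indeterminate form.

Apply L'Hôpital's rule: differentiate numerator and denominator separately.
  f(x) = 4 - 4·cos(x)   ⇒   f'(x) = 4·sin(x)
  g(x) = e^(x) - 1   ⇒   g'(x) = e^(x)
  lim(x→0) f'(x)/g'(x) = lim(x→0) (4·sin(x))/(e^(x))
  = 0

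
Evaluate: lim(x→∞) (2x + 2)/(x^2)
This is an ∞/∞ indeterminate form.

Apply L'Hôpital's rule: differentiate numerator and denominator separately.
  f(x) = 2·x + 2   ⇒   f'(x) = 2
  g(x) = x^2   ⇒   g'(x) = 2·x
  lim(x→∞) f'(x)/g'(x) = lim(x→∞) (2)/(2·x)
  = 0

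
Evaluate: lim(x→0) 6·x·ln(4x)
This is a 0·∞ indeterminate form.

Rewrite 0·∞ as a quotient (0/0 or ∞/∞ form), then apply L'Hôpital's rule:
  lim(x→0) 6·x·ln(4x) = 0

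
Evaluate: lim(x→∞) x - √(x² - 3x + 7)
This is an ∞-∞ indeterminate form.

Combine fractions or rationalize to convert ∞-∞ to 0/0 form:
  lim(x→∞) x - √(x² - 3x + 7) = 3/2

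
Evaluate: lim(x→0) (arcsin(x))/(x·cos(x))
This is a 0/0 indeterminate form.

Apply L'Hôpital's rule: differentiate numerator and denominator separately.
  f(x) = asin(x)   ⇒   f'(x) = 1/sqrt(1 - x^2)
  g(x) = x·cos(x)   ⇒   g'(x) = -x·sin(x) + cos(x)
  lim(x→0) f'(x)/g'(x) = lim(x→0) (1/sqrt(1 - x^2))/(-x·sin(x) + cos(x))
  = 1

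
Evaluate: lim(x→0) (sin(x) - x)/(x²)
This is a 0/0 indeterminate form.

Apply L'Hôpital's rule: differentiate numerator and denominator separately.
  f(x) = -x + sin(x)   ⇒   f'(x) = cos(x) - 1
  g(x) = x^2   ⇒   g'(x) = 2·x
  lim(x→0) f'(x)/g'(x) = lim(x→0) (cos(x) - 1)/(2·x)
  = 0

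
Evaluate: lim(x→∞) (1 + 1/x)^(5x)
This is an exponential indeterminate form.

For exponential indeterminate forms, take the natural log:
  Let L = lim(x→∞) (1 + 1/x)^(5x)
  Then ln(L) = lim(x→∞) [exponent × ln(base)]
  Evaluate using L'Hôpital or standard limits, then exponentiate.
  L = e^(5)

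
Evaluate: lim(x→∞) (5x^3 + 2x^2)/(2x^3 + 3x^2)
This is an ∞/∞ indeterminate form.

Apply L'Hôpital's rule: differentiate numerator and denominator separately.
  f(x) = 5·x^3 + 2·x^2   ⇒   f'(x) = 15·x^2 + 4·x
  g(x) = 2·x^3 + 3·x^2   ⇒   g'(x) = 6·x^2 + 6·x
  lim(x→∞) f'(x)/g'(x) = lim(x→∞) (15·x^2 + 4·x)/(6·x^2 + 6·x)
  = 5/2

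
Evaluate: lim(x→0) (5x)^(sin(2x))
This is an exponential indeterminate form.

For exponential indeterminate forms, take the natural log:
  Let L = lim(x→0) (5x)^(sin(2x))
  Then ln(L) = lim(x→0) [exponent × ln(base)]
  Evaluate using L'Hôpital or standard limits, then exponentiate.
  L = 1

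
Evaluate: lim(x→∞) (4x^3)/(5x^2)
This is an ∞/∞ indeterminate form.

Apply L'Hôpital's rule: differentiate numerator and denominator separately.
  f(x) = 4·x^3   ⇒   f'(x) = 12·x^2
  g(x) = 5·x^2   ⇒   g'(x) = 10·x
  lim(x→∞) f'(x)/g'(x) = lim(x→∞) (12·x^2)/(10·x)
  = ∞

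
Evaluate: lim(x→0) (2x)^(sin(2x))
This is an exponential indeterminate form.

For exponential indeterminate forms, take the natural log:
  Let L = lim(x→0) (2x)^(sin(2x))
  Then ln(L) = lim(x→0) [exponent × ln(base)]
  Evaluate using L'Hôpital or standard limits, then exponentiate.
  L = 1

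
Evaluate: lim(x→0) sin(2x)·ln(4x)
This is a 0·∞ indeterminate form.

Rewrite 0·∞ as a quotient (0/0 or ∞/∞ form), then apply L'Hôpital's rule:
  lim(x→0) sin(2x)·ln(4x) = 0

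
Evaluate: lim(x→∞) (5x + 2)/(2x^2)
This is an ∞/∞ indeterminate form.

Apply L'Hôpital's rule: differentiate numerator and denominator separately.
  f(x) = 5·x + 2   ⇒   f'(x) = 5
  g(x) = 2·x^2   ⇒   g'(x) = 4·x
  lim(x→∞) f'(x)/g'(x) = lim(x→∞) (5)/(4·x)
  = 0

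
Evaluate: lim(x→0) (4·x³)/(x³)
This is a 0/0 indeterminate form.

Apply L'Hôpital's rule: differentiate numerator and denominator separately.
  f(x) = 4·x^3   ⇒   f'(x) = 12·x^2
  g(x) = x^3   ⇒   g'(x) = 3·x^2
  lim(x→0) f'(x)/g'(x) = lim(x→0) (12·x^2)/(3·x^2)
  = 4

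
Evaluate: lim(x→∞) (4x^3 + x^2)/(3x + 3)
This is an ∞/∞ indeterminate form.

Apply L'Hôpital's rule: differentiate numerator and denominator separately.
  f(x) = 4·x^3 + x^2   ⇒   f'(x) = 12·x^2 + 2·x
  g(x) = 3·x + 3   ⇒   g'(x) = 3
  lim(x→∞) f'(x)/g'(x) = lim(x→∞) (12·x^2 + 2·x)/(3)
  = ∞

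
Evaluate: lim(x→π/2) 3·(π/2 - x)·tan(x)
This is a 0·∞ indeterminate form.

Rewrite 0·∞ as a quotient (0/0 or ∞/∞ form), then apply L'Hôpital's rule:
  lim(x→π/2) 3·(π/2 - x)·tan(x) = 3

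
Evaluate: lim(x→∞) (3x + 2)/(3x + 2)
This is an ∞/∞ indeterminate form.

Apply L'Hôpital's rule: differentiate numerator and denominator separately.
  f(x) = 3·x + 2   ⇒   f'(x) = 3
  g(x) = 3·x + 2   ⇒   g'(x) = 3
  lim(x→∞) f'(x)/g'(x) = lim(x→∞) (3)/(3)
  = 1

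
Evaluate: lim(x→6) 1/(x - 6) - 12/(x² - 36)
This is an ∞-∞ indeterminate form.

Combine fractions or rationalize to convert ∞-∞ to 0/0 form:
  lim(x→6) 1/(x - 6) - 12/(x² - 36) = 1/12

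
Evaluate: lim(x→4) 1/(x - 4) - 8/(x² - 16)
This is an ∞-∞ indeterminate form.

Combine fractions or rationalize to convert ∞-∞ to 0/0 form:
  lim(x→4) 1/(x - 4) - 8/(x² - 16) = 1/8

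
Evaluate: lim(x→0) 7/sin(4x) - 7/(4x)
This is an ∞-∞ indeterminate form.

Combine fractions or rationalize to convert ∞-∞ to 0/0 form:
  lim(x→0) 7/sin(4x) - 7/(4x) = 0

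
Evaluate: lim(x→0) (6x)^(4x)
This is an exponential indeterminate form.

For exponential indeterminate forms, take the natural log:
  Let L = lim(x→0) (6x)^(4x)
  Then ln(L) = lim(x→0) [exponent × ln(base)]
  Evaluate using L'Hôpital or standard limits, then exponentiate.
  L = 1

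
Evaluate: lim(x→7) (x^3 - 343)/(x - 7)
This is a standard limit.

Factor or rationalize the expression:
  lim(x→7) (x^3 - 343)/(x - 7) = 147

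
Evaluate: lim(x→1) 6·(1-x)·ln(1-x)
This is a 0·∞ indeterminate form.

Rewrite 0·∞ as a quotient (0/0 or ∞/∞ form), then apply L'Hôpital's rule:
  lim(x→1) 6·(1-x)·ln(1-x) = 0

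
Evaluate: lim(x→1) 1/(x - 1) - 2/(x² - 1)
This is an ∞-∞ indeterminate form.

Combine fractions or rationalize to convert ∞-∞ to 0/0 form:
  lim(x→1) 1/(x - 1) - 2/(x² - 1) = 1/2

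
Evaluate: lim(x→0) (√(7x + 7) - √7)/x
This is a standard limit.

Factor or rationalize the expression:
  lim(x→0) (√(7x + 7) - √7)/x = sqrt(7)/2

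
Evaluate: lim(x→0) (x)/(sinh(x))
This is a 0/0 indeterminate form.

Apply L'Hôpital's rule: differentiate numerator and denominator separately.
  f(x) = x   ⇒   f'(x) = 1
  g(x) = sinh(x)   ⇒   g'(x) = cosh(x)
  lim(x→0) f'(x)/g'(x) = lim(x→0) (1)/(cosh(x))
  = 1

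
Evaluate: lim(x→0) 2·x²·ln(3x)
This is a 0·∞ indeterminate form.

Rewrite 0·∞ as a quotient (0/0 or ∞/∞ form), then apply L'Hôpital's rule:
  lim(x→0) 2·x²·ln(3x) = 0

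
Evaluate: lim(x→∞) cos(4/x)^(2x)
This is an exponential indeterminate form.

For exponential indeterminate forms, take the natural log:
  Let L = lim(x→∞) cos(4/x)^(2x)
  Then ln(L) = lim(x→∞) [exponent × ln(base)]
  Evaluate using L'Hôpital or standard limits, then exponentiate.
  L = 1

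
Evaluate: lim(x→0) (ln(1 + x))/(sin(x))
This is a 0/0 indeterminate form.

Apply L'Hôpital's rule: differentiate numerator and denominator separately.
  f(x) = ln(x + 1)   ⇒   f'(x) = 1/(x + 1)
  g(x) = sin(x)   ⇒   g'(x) = cos(x)
  lim(x→0) f'(x)/g'(x) = lim(x→0) (1/(x + 1))/(cos(x))
  = 1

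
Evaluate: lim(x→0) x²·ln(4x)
This is a 0·∞ indeterminate form.

Rewrite 0·∞ as a quotient (0/0 or ∞/∞ form), then apply L'Hôpital's rule:
  lim(x→0) x²·ln(4x) = 0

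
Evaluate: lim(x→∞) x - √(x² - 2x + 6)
This is an ∞-∞ indeterminate form.

Combine fractions or rationalize to convert ∞-∞ to 0/0 form:
  lim(x→∞) x - √(x² - 2x + 6) = 1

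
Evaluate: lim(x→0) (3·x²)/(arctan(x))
This is a 0/0 indeterminate form.

Apply L'Hôpital's rule: differentiate numerator and denominator separately.
  f(x) = 3·x^2   ⇒   f'(x) = 6·x
  g(x) = atan(x)   ⇒   g'(x) = 1/(x^2 + 1)
  lim(x→0) f'(x)/g'(x) = lim(x→0) (6·x)/(1/(x^2 + 1))
  = 0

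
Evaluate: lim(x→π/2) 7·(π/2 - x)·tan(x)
This is a 0·∞ indeterminate form.

Rewrite 0·∞ as a quotient (0/0 or ∞/∞ form), then apply L'Hôpital's rule:
  lim(x→π/2) 7·(π/2 - x)·tan(x) = 7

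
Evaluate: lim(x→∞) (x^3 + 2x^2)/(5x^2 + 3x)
This is an ∞/∞ indeterminate form.

Apply L'Hôpital's rule: differentiate numerator and denominator separately.
  f(x) = x^3 + 2·x^2   ⇒   f'(x) = 3·x^2 + 4·x
  g(x) = 5·x^2 + 3·x   ⇒   g'(x) = 10·x + 3
  lim(x→∞) f'(x)/g'(x) = lim(x→∞) (3·x^2 + 4·x)/(10·x + 3)
  = ∞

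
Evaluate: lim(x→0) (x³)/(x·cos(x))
This is a 0/0 indeterminate form.

Apply L'Hôpital's rule: differentiate numerator and denominator separately.
  f(x) = x^3   ⇒   f'(x) = 3·x^2
  g(x) = x·cos(x)   ⇒   g'(x) = -x·sin(x) + cos(x)
  lim(x→0) f'(x)/g'(x) = lim(x→0) (3·x^2)/(-x·sin(x) + cos(x))
  = 0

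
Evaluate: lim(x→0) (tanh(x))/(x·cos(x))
This is a 0/0 indeterminate form.

Apply L'Hôpital's rule: differentiate numerator and denominator separately.
  f(x) = tanh(x)   ⇒   f'(x) = 1 - tanh(x)^2
  g(x) = x·cos(x)   ⇒   g'(x) = -x·sin(x) + cos(x)
  lim(x→0) f'(x)/g'(x) = lim(x→0) (1 - tanh(x)^2)/(-x·sin(x) + cos(x))
  = 1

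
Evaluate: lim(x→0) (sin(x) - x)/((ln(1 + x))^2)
This is a 0/0 indeterminate form.

Apply L'Hôpital's rule: differentiate numerator and denominator separately.
  f(x) = -x + sin(x)   ⇒   f'(x) = cos(x) - 1
  g(x) = ln(x + 1)^2   ⇒   g'(x) = 2·ln(x + 1)/(x + 1)
  lim(x→0) f'(x)/g'(x) = lim(x→0) (cos(x) - 1)/(2·ln(x + 1)/(x + 1))
  = 0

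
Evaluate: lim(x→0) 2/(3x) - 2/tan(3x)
This is an ∞-∞ indeterminate form.

Combine fractions or rationalize to convert ∞-∞ to 0/0 form:
  lim(x→0) 2/(3x) - 2/tan(3x) = 0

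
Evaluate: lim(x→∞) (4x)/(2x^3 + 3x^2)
This is an ∞/∞ indeterminate form.

Apply L'Hôpital's rule: differentiate numerator and denominator separately.
  f(x) = 4·x   ⇒   f'(x) = 4
  g(x) = 2·x^3 + 3·x^2   ⇒   g'(x) = 6·x^2 + 6·x
  lim(x→∞) f'(x)/g'(x) = lim(x→∞) (4)/(6·x^2 + 6·x)
  = 0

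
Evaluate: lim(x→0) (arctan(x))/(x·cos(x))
This is a 0/0 indeterminate form.

Apply L'Hôpital's rule: differentiate numerator and denominator separately.
  f(x) = atan(x)   ⇒   f'(x) = 1/(x^2 + 1)
  g(x) = x·cos(x)   ⇒   g'(x) = -x·sin(x) + cos(x)
  lim(x→0) f'(x)/g'(x) = lim(x→0) (1/(x^2 + 1))/(-x·sin(x) + cos(x))
  = 1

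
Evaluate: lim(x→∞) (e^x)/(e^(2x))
This is an ∞/∞ indeterminate form.

Apply L'Hôpital's rule: differentiate numerator and denominator separately.
  f(x) = e^(x)   ⇒   f'(x) = e^(x)
  g(x) = e^(2·x)   ⇒   g'(x) = 2·e^(2·x)
  lim(x→∞) f'(x)/g'(x) = lim(x→∞) (e^(x))/(2·e^(2·x))
  = 0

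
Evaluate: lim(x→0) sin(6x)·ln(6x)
This is a 0·∞ indeterminate form.

Rewrite 0·∞ as a quotient (0/0 or ∞/∞ form), then apply L'Hôpital's rule:
  lim(x→0) sin(6x)·ln(6x) = 0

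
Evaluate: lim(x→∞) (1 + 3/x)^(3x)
This is an exponential indeterminate form.

For exponential indeterminate forms, take the natural log:
  Let L = lim(x→∞) (1 + 3/x)^(3x)
  Then ln(L) = lim(x→∞) [exponent × ln(base)]
  Evaluate using L'Hôpital or standard limits, then exponentiate.
  L = e^(9)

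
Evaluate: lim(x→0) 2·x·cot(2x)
This is a 0·∞ indeterminate form.

Rewrite 0·∞ as a quotient (0/0 or ∞/∞ form), then apply L'Hôpital's rule:
  lim(x→0) 2·x·cot(2x) = 1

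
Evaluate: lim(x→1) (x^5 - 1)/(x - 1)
This is a standard limit.

Factor or rationalize the expression:
  lim(x→1) (x^5 - 1)/(x - 1) = 5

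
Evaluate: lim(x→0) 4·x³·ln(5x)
This is a 0·∞ indeterminate form.

Rewrite 0·∞ as a quotient (0/0 or ∞/∞ form), then apply L'Hôpital's rule:
  lim(x→0) 4·x³·ln(5x) = 0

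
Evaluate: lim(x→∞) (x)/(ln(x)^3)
This is an ∞/∞ indeterminate form.

Apply L'Hôpital's rule: differentiate numerator and denominator separately.
  f(x) = x   ⇒   f'(x) = 1
  g(x) = ln(x)^3   ⇒   g'(x) = 3·ln(x)^2/x
  lim(x→∞) f'(x)/g'(x) = lim(x→∞) (1)/(3·ln(x)^2/x)
  = ∞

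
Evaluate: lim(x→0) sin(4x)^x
This is an exponential indeterminate form.

For exponential indeterminate forms, take the natural log:
  Let L = lim(x→0) sin(4x)^x
  Then ln(L) = lim(x→0) [exponent × ln(base)]
  Evaluate using L'Hôpital or standard limits, then exponentiate.
  L = 1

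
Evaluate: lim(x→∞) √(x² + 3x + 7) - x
This is an ∞-∞ indeterminate form.

Combine fractions or rationalize to convert ∞-∞ to 0/0 form:
  lim(x→∞) √(x² + 3x + 7) - x = 3/2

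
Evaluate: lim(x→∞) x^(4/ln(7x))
This is an exponential indeterminate form.

For exponential indeterminate forms, take the natural log:
  Let L = lim(x→∞) x^(4/ln(7x))
  Then ln(L) = lim(x→∞) [exponent × ln(base)]
  Evaluate using L'Hôpital or standard limits, then exponentiate.
  L = e^(4)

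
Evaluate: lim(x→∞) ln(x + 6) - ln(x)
This is an ∞-∞ indeterminate form.

Combine fractions or rationalize to convert ∞-∞ to 0/0 form:
  lim(x→∞) ln(x + 6) - ln(x) = 0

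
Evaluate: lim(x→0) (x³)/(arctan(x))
This is a 0/0 indeterminate form.

Apply L'Hôpital's rule: differentiate numerator and denominator separately.
  f(x) = x^3   ⇒   f'(x) = 3·x^2
  g(x) = atan(x)   ⇒   g'(x) = 1/(x^2 + 1)
  lim(x→0) f'(x)/g'(x) = lim(x→0) (3·x^2)/(1/(x^2 + 1))
  = 0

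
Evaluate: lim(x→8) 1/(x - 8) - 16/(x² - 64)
This is an ∞-∞ indeterminate form.

Combine fractions or rationalize to convert ∞-∞ to 0/0 form:
  lim(x→8) 1/(x - 8) - 16/(x² - 64) = 1/16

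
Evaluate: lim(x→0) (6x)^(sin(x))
This is an exponential indeterminate form.

For exponential indeterminate forms, take the natural log:
  Let L = lim(x→0) (6x)^(sin(x))
  Then ln(L) = lim(x→0) [exponent × ln(base)]
  Evaluate using L'Hôpital or standard limits, then exponentiate.
  L = 1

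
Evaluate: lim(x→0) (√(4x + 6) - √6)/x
This is a standard limit.

Factor or rationalize the expression:
  lim(x→0) (√(4x + 6) - √6)/x = sqrt(6)/3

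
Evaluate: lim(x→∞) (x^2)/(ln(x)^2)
This is an ∞/∞ indeterminate form.

Apply L'Hôpital's rule: differentiate numerator and denominator separately.
  f(x) = x^2   ⇒   f'(x) = 2·x
  g(x) = ln(x)^2   ⇒   g'(x) = 2·ln(x)/x
  lim(x→∞) f'(x)/g'(x) = lim(x→∞) (2·x)/(2·ln(x)/x)
  = ∞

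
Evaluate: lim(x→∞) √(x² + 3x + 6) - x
This is an ∞-∞ indeterminate form.

Combine fractions or rationalize to convert ∞-∞ to 0/0 form:
  lim(x→∞) √(x² + 3x + 6) - x = 3/2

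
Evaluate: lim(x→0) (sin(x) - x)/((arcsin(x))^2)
This is a 0/0 indeterminate form.

Apply L'Hôpital's rule: differentiate numerator and denominator separately.
  f(x) = -x + sin(x)   ⇒   f'(x) = cos(x) - 1
  g(x) = asin(x)^2   ⇒   g'(x) = 2·asin(x)/sqrt(1 - x^2)
  lim(x→0) f'(x)/g'(x) = lim(x→0) (cos(x) - 1)/(2·asin(x)/sqrt(1 - x^2))
  = 0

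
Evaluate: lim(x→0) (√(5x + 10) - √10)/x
This is a standard limit.

Factor or rationalize the expression:
  lim(x→0) (√(5x + 10) - √10)/x = sqrt(10)/4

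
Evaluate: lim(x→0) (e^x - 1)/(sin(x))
This is a 0/0 indeterminate form.

Apply L'Hôpital's rule: differentiate numerator and denominator separately.
  f(x) = e^(x) - 1   ⇒   f'(x) = e^(x)
  g(x) = sin(x)   ⇒   g'(x) = cos(x)
  lim(x→0) f'(x)/g'(x) = lim(x→0) (e^(x))/(cos(x))
  = 1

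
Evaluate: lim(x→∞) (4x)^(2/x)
This is an exponential indeterminate form.

For exponential indeterminate forms, take the natural log:
  Let L = lim(x→∞) (4x)^(2/x)
  Then ln(L) = lim(x→∞) [exponent × ln(base)]
  Evaluate using L'Hôpital or standard limits, then exponentiate.
  L = 1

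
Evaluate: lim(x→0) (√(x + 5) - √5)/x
This is a standard limit.

Factor or rationalize the expression:
  lim(x→0) (√(x + 5) - √5)/x = sqrt(5)/10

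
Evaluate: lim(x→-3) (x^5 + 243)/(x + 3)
This is a standard limit.

Factor or rationalize the expression:
  lim(x→-3) (x^5 + 243)/(x + 3) = 405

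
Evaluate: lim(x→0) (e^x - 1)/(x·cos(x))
This is a 0/0 indeterminate form.

Apply L'Hôpital's rule: differentiate numerator and denominator separately.
  f(x) = e^(x) - 1   ⇒   f'(x) = e^(x)
  g(x) = x·cos(x)   ⇒   g'(x) = -x·sin(x) + cos(x)
  lim(x→0) f'(x)/g'(x) = lim(x→0) (e^(x))/(-x·sin(x) + cos(x))
  = 1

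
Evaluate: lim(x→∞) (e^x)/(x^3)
This is an ∞/∞ indeterminate form.

Apply L'Hôpital's rule: differentiate numerator and denominator separately.
  f(x) = e^(x)   ⇒   f'(x) = e^(x)
  g(x) = x^3   ⇒   g'(x) = 3·x^2
  lim(x→∞) f'(x)/g'(x) = lim(x→∞) (e^(x))/(3·x^2)
  = ∞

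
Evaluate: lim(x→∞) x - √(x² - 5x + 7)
This is an ∞-∞ indeterminate form.

Combine fractions or rationalize to convert ∞-∞ to 0/0 form:
  lim(x→∞) x - √(x² - 5x + 7) = 5/2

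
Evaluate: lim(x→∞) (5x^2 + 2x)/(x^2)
This is an ∞/∞ indeterminate form.

Apply L'Hôpital's rule: differentiate numerator and denominator separately.
  f(x) = 5·x^2 + 2·x   ⇒   f'(x) = 10·x + 2
  g(x) = x^2   ⇒   g'(x) = 2·x
  lim(x→∞) f'(x)/g'(x) = lim(x→∞) (10·x + 2)/(2·x)
  = 5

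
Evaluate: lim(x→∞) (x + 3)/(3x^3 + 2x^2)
This is an ∞/∞ indeterminate form.

Apply L'Hôpital's rule: differentiate numerator and denominator separately.
  f(x) = x + 3   ⇒   f'(x) = 1
  g(x) = 3·x^3 + 2·x^2   ⇒   g'(x) = 9·x^2 + 4·x
  lim(x→∞) f'(x)/g'(x) = lim(x→∞) (1)/(9·x^2 + 4·x)
  = 0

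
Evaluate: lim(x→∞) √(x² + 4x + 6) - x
This is an ∞-∞ indeterminate form.

Combine fractions or rationalize to convert ∞-∞ to 0/0 form:
  lim(x→∞) √(x² + 4x + 6) - x = 2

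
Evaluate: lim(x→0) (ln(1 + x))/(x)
This is a 0/0 indeterminate form.

Apply L'Hôpital's rule: differentiate numerator and denominator separately.
  f(x) = ln(x + 1)   ⇒   f'(x) = 1/(x + 1)
  g(x) = x   ⇒   g'(x) = 1
  lim(x→0) f'(x)/g'(x) = lim(x→0) (1/(x + 1))/(1)
  = 1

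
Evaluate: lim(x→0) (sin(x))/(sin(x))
This is a 0/0 indeterminate form.

Apply L'Hôpital's rule: differentiate numerator and denominator separately.
  f(x) = sin(x)   ⇒   f'(x) = cos(x)
  g(x) = sin(x)   ⇒   g'(x) = cos(x)
  lim(x→0) f'(x)/g'(x) = lim(x→0) (cos(x))/(cos(x))
  = 1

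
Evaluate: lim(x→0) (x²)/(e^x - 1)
This is a 0/0 indeterminate form.

Apply L'Hôpital's rule: differentiate numerator and denominator separately.
  f(x) = x^2   ⇒   f'(x) = 2·x
  g(x) = e^(x) - 1   ⇒   g'(x) = e^(x)
  lim(x→0) f'(x)/g'(x) = lim(x→0) (2·x)/(e^(x))
  = 0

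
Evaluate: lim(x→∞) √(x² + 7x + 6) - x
This is an ∞-∞ indeterminate form.

Combine fractions or rationalize to convert ∞-∞ to 0/0 form:
  lim(x→∞) √(x² + 7x + 6) - x = 7/2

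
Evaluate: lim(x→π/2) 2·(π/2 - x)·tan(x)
This is a 0·∞ indeterminate form.

Rewrite 0·∞ as a quotient (0/0 or ∞/∞ form), then apply L'Hôpital's rule:
  lim(x→π/2) 2·(π/2 - x)·tan(x) = 2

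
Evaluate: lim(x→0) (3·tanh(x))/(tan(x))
This is a 0/0 indeterminate form.

Apply L'Hôpital's rule: differentiate numerator and denominator separately.
  f(x) = 3·tanh(x)   ⇒   f'(x) = 3 - 3·tanh(x)^2
  g(x) = tan(x)   ⇒   g'(x) = tan(x)^2 + 1
  lim(x→0) f'(x)/g'(x) = lim(x→0) (3 - 3·tanh(x)^2)/(tan(x)^2 + 1)
  = 3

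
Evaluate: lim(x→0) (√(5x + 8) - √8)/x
This is a standard limit.

Factor or rationalize the expression:
  lim(x→0) (√(5x + 8) - √8)/x = 5·sqrt(2)/8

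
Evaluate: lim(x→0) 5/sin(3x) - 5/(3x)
This is an ∞-∞ indeterminate form.

Combine fractions or rationalize to convert ∞-∞ to 0/0 form:
  lim(x→0) 5/sin(3x) - 5/(3x) = 0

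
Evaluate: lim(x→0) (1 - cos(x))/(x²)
This is a 0/0 indeterminate form.

Apply L'Hôpital's rule: differentiate numerator and denominator separately.
  f(x) = 1 - cos(x)   ⇒   f'(x) = sin(x)
  g(x) = x^2   ⇒   g'(x) = 2·x
  lim(x→0) f'(x)/g'(x) = lim(x→0) (sin(x))/(2·x)
  = 1/2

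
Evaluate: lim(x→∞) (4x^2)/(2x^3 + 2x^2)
This is an ∞/∞ indeterminate form.

Apply L'Hôpital's rule: differentiate numerator and denominator separately.
  f(x) = 4·x^2   ⇒   f'(x) = 8·x
  g(x) = 2·x^3 + 2·x^2   ⇒   g'(x) = 6·x^2 + 4·x
  lim(x→∞) f'(x)/g'(x) = lim(x→∞) (8·x)/(6·x^2 + 4·x)
  = 0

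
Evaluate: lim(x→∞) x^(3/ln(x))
This is an exponential indeterminate form.

For exponential indeterminate forms, take the natural log:
  Let L = lim(x→∞) x^(3/ln(x))
  Then ln(L) = lim(x→∞) [exponent × ln(base)]
  Evaluate using L'Hôpital or standard limits, then exponentiate.
  L = e^(3)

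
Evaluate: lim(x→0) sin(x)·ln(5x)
This is a 0·∞ indeterminate form.

Rewrite 0·∞ as a quotient (0/0 or ∞/∞ form), then apply L'Hôpital's rule:
  lim(x→0) sin(x)·ln(5x) = 0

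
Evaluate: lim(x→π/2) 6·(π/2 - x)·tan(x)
This is a 0·∞ indeterminate form.

Rewrite 0·∞ as a quotient (0/0 or ∞/∞ form), then apply L'Hôpital's rule:
  lim(x→π/2) 6·(π/2 - x)·tan(x) = 6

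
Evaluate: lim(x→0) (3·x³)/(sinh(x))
This is a 0/0 indeterminate form.

Apply L'Hôpital's rule: differentiate numerator and denominator separately.
  f(x) = 3·x^3   ⇒   f'(x) = 9·x^2
  g(x) = sinh(x)   ⇒   g'(x) = cosh(x)
  lim(x→0) f'(x)/g'(x) = lim(x→0) (9·x^2)/(cosh(x))
  = 0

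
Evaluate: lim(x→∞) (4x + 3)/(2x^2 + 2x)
This is an ∞/∞ indeterminate form.

Apply L'Hôpital's rule: differentiate numerator and denominator separately.
  f(x) = 4·x + 3   ⇒   f'(x) = 4
  g(x) = 2·x^2 + 2·x   ⇒   g'(x) = 4·x + 2
  lim(x→∞) f'(x)/g'(x) = lim(x→∞) (4)/(4·x + 2)
  = 0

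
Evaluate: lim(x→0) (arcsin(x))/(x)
This is a 0/0 indeterminate form.

Apply L'Hôpital's rule: differentiate numerator and denominator separately.
  f(x) = asin(x)   ⇒   f'(x) = 1/sqrt(1 - x^2)
  g(x) = x   ⇒   g'(x) = 1
  lim(x→0) f'(x)/g'(x) = lim(x→0) (1/sqrt(1 - x^2))/(1)
  = 1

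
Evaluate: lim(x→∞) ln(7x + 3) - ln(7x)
This is an ∞-∞ indeterminate form.

Combine fractions or rationalize to convert ∞-∞ to 0/0 form:
  lim(x→∞) ln(7x + 3) - ln(7x) = 0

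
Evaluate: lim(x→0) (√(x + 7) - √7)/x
This is a standard limit.

Factor or rationalize the expression:
  lim(x→0) (√(x + 7) - √7)/x = sqrt(7)/14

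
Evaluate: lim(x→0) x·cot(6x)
This is a 0·∞ indeterminate form.

Rewrite 0·∞ as a quotient (0/0 or ∞/∞ form), then apply L'Hôpital's rule:
  lim(x→0) x·cot(6x) = 1/6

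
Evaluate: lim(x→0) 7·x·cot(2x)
This is a 0·∞ indeterminate form.

Rewrite 0·∞ as a quotient (0/0 or ∞/∞ form), then apply L'Hôpital's rule:
  lim(x→0) 7·x·cot(2x) = 7/2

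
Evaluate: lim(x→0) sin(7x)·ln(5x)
This is a 0·∞ indeterminate form.

Rewrite 0·∞ as a quotient (0/0 or ∞/∞ form), then apply L'Hôpital's rule:
  lim(x→0) sin(7x)·ln(5x) = 0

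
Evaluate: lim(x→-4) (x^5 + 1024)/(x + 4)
This is a standard limit.

Factor or rationalize the expression:
  lim(x→-4) (x^5 + 1024)/(x + 4) = 1280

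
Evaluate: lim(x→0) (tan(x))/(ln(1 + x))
This is a 0/0 indeterminate form.

Apply L'Hôpital's rule: differentiate numerator and denominator separately.
  f(x) = tan(x)   ⇒   f'(x) = tan(x)^2 + 1
  g(x) = ln(x + 1)   ⇒   g'(x) = 1/(x + 1)
  lim(x→0) f'(x)/g'(x) = lim(x→0) (tan(x)^2 + 1)/(1/(x + 1))
  = 1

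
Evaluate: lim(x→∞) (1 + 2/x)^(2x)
This is an exponential indeterminate form.

For exponential indeterminate forms, take the natural log:
  Let L = lim(x→∞) (1 + 2/x)^(2x)
  Then ln(L) = lim(x→∞) [exponent × ln(base)]
  Evaluate using L'Hôpital or standard limits, then exponentiate.
  L = e^(4)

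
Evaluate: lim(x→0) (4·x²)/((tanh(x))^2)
This is a 0/0 indeterminate form.

Apply L'Hôpital's rule: differentiate numerator and denominator separately.
  f(x) = 4·x^2   ⇒   f'(x) = 8·x
  g(x) = tanh(x)^2   ⇒   g'(x) = (2 - 2·tanh(x)^2)·tanh(x)
  lim(x→0) f'(x)/g'(x) = lim(x→0) (8·x)/((2 - 2·tanh(x)^2)·tanh(x))
  = 4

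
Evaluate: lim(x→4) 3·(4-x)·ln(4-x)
This is a 0·∞ indeterminate form.

Rewrite 0·∞ as a quotient (0/0 or ∞/∞ form), then apply L'Hôpital's rule:
  lim(x→4) 3·(4-x)·ln(4-x) = 0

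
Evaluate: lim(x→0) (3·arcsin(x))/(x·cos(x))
This is a 0/0 indeterminate form.

Apply L'Hôpital's rule: differentiate numerator and denominator separately.
  f(x) = 3·asin(x)   ⇒   f'(x) = 3/sqrt(1 - x^2)
  g(x) = x·cos(x)   ⇒   g'(x) = -x·sin(x) + cos(x)
  lim(x→0) f'(x)/g'(x) = lim(x→0) (3/sqrt(1 - x^2))/(-x·sin(x) + cos(x))
  = 3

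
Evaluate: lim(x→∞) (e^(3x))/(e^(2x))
This is an ∞/∞ indeterminate form.

Apply L'Hôpital's rule: differentiate numerator and denominator separately.
  f(x) = e^(3·x)   ⇒   f'(x) = 3·e^(3·x)
  g(x) = e^(2·x)   ⇒   g'(x) = 2·e^(2·x)
  lim(x→∞) f'(x)/g'(x) = lim(x→∞) (3·e^(3·x))/(2·e^(2·x))
  = ∞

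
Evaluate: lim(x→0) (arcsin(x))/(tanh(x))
This is a 0/0 indeterminate form.

Apply L'Hôpital's rule: differentiate numerator and denominator separately.
  f(x) = asin(x)   ⇒   f'(x) = 1/sqrt(1 - x^2)
  g(x) = tanh(x)   ⇒   g'(x) = 1 - tanh(x)^2
  lim(x→0) f'(x)/g'(x) = lim(x→0) (1/sqrt(1 - x^2))/(1 - tanh(x)^2)
  = 1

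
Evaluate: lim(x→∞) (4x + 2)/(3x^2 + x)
This is an ∞/∞ indeterminate form.

Apply L'Hôpital's rule: differentiate numerator and denominator separately.
  f(x) = 4·x + 2   ⇒   f'(x) = 4
  g(x) = 3·x^2 + x   ⇒   g'(x) = 6·x + 1
  lim(x→∞) f'(x)/g'(x) = lim(x→∞) (4)/(6·x + 1)
  = 0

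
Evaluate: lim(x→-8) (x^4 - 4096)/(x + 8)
This is a standard limit.

Factor or rationalize the expression:
  lim(x→-8) (x^4 - 4096)/(x + 8) = -2048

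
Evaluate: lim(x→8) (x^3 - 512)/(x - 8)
This is a standard limit.

Factor or rationalize the expression:
  lim(x→8) (x^3 - 512)/(x - 8) = 192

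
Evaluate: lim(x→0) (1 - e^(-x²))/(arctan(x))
This is a 0/0 indeterminate form.

Apply L'Hôpital's rule: differentiate numerator and denominator separately.
  f(x) = 1 - e^(-x^2)   ⇒   f'(x) = 2·x·e^(-x^2)
  g(x) = atan(x)   ⇒   g'(x) = 1/(x^2 + 1)
  lim(x→0) f'(x)/g'(x) = lim(x→0) (2·x·e^(-x^2))/(1/(x^2 + 1))
  = 0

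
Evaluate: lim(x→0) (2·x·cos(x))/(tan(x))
This is a 0/0 indeterminate form.

Apply L'Hôpital's rule: differentiate numerator and denominator separately.
  f(x) = 2·x·cos(x)   ⇒   f'(x) = -2·x·sin(x) + 2·cos(x)
  g(x) = tan(x)   ⇒   g'(x) = tan(x)^2 + 1
  lim(x→0) f'(x)/g'(x) = lim(x→0) (-2·x·sin(x) + 2·cos(x))/(tan(x)^2 + 1)
  = 2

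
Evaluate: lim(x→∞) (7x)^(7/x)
This is an exponential indeterminate form.

For exponential indeterminate forms, take the natural log:
  Let L = lim(x→∞) (7x)^(7/x)
  Then ln(L) = lim(x→∞) [exponent × ln(base)]
  Evaluate using L'Hôpital or standard limits, then exponentiate.
  L = 1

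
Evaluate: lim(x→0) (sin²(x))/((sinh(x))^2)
This is a 0/0 indeterminate form.

Apply L'Hôpital's rule: differentiate numerator and denominator separately.
  f(x) = sin(x)^2   ⇒   f'(x) = 2·sin(x)·cos(x)
  g(x) = sinh(x)^2   ⇒   g'(x) = 2·sinh(x)·cosh(x)
  lim(x→0) f'(x)/g'(x) = lim(x→0) (2·sin(x)·cos(x))/(2·sinh(x)·cosh(x))
  = 1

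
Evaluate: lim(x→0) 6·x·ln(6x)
This is a 0·∞ indeterminate form.

Rewrite 0·∞ as a quotient (0/0 or ∞/∞ form), then apply L'Hôpital's rule:
  lim(x→0) 6·x·ln(6x) = 0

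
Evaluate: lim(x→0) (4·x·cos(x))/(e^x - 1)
This is a 0/0 indeterminate form.

Apply L'Hôpital's rule: differentiate numerator and denominator separately.
  f(x) = 4·x·cos(x)   ⇒   f'(x) = -4·x·sin(x) + 4·cos(x)
  g(x) = e^(x) - 1   ⇒   g'(x) = e^(x)
  lim(x→0) f'(x)/g'(x) = lim(x→0) (-4·x·sin(x) + 4·cos(x))/(e^(x))
  = 4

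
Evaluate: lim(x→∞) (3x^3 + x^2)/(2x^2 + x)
This is an ∞/∞ indeterminate form.

Apply L'Hôpital's rule: differentiate numerator and denominator separately.
  f(x) = 3·x^3 + x^2   ⇒   f'(x) = 9·x^2 + 2·x
  g(x) = 2·x^2 + x   ⇒   g'(x) = 4·x + 1
  lim(x→∞) f'(x)/g'(x) = lim(x→∞) (9·x^2 + 2·x)/(4·x + 1)
  = ∞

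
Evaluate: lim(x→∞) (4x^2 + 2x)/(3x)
This is an ∞/∞ indeterminate form.

Apply L'Hôpital's rule: differentiate numerator and denominator separately.
  f(x) = 4·x^2 + 2·x   ⇒   f'(x) = 8·x + 2
  g(x) = 3·x   ⇒   g'(x) = 3
  lim(x→∞) f'(x)/g'(x) = lim(x→∞) (8·x + 2)/(3)
  = ∞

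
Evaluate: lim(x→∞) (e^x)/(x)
This is an ∞/∞ indeterminate form.

Apply L'Hôpital's rule: differentiate numerator and denominator separately.
  f(x) = e^(x)   ⇒   f'(x) = e^(x)
  g(x) = x   ⇒   g'(x) = 1
  lim(x→∞) f'(x)/g'(x) = lim(x→∞) (e^(x))/(1)
  = ∞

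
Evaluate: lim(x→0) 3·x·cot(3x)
This is a 0·∞ indeterminate form.

Rewrite 0·∞ as a quotient (0/0 or ∞/∞ form), then apply L'Hôpital's rule:
  lim(x→0) 3·x·cot(3x) = 1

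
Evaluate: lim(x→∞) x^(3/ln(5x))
This is an exponential indeterminate form.

For exponential indeterminate forms, take the natural log:
  Let L = lim(x→∞) x^(3/ln(5x))
  Then ln(L) = lim(x→∞) [exponent × ln(base)]
  Evaluate using L'Hôpital or standard limits, then exponentiate.
  L = e^(3)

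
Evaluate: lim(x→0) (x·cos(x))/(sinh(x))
This is a 0/0 indeterminate form.

Apply L'Hôpital's rule: differentiate numerator and denominator separately.
  f(x) = x·cos(x)   ⇒   f'(x) = -x·sin(x) + cos(x)
  g(x) = sinh(x)   ⇒   g'(x) = cosh(x)
  lim(x→0) f'(x)/g'(x) = lim(x→0) (-x·sin(x) + cos(x))/(cosh(x))
  = 1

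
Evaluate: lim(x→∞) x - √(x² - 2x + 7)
This is an ∞-∞ indeterminate form.

Combine fractions or rationalize to convert ∞-∞ to 0/0 form:
  lim(x→∞) x - √(x² - 2x + 7) = 1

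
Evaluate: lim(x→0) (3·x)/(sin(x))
This is a 0/0 indeterminate form.

Apply L'Hôpital's rule: differentiate numerator and denominator separately.
  f(x) = 3·x   ⇒   f'(x) = 3
  g(x) = sin(x)   ⇒   g'(x) = cos(x)
  lim(x→0) f'(x)/g'(x) = lim(x→0) (3)/(cos(x))
  = 3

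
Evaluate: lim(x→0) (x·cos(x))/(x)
This is a 0/0 indeterminate form.

Apply L'Hôpital's rule: differentiate numerator and denominator separately.
  f(x) = x·cos(x)   ⇒   f'(x) = -x·sin(x) + cos(x)
  g(x) = x   ⇒   g'(x) = 1
  lim(x→0) f'(x)/g'(x) = lim(x→0) (-x·sin(x) + cos(x))/(1)
  = 1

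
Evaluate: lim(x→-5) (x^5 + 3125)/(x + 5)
This is a standard limit.

Factor or rationalize the expression:
  lim(x→-5) (x^5 + 3125)/(x + 5) = 3125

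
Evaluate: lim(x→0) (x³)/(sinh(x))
This is a 0/0 indeterminate form.

Apply L'Hôpital's rule: differentiate numerator and denominator separately.
  f(x) = x^3   ⇒   f'(x) = 3·x^2
  g(x) = sinh(x)   ⇒   g'(x) = cosh(x)
  lim(x→0) f'(x)/g'(x) = lim(x→0) (3·x^2)/(cosh(x))
  = 0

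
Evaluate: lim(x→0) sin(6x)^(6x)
This is an exponential indeterminate form.

For exponential indeterminate forms, take the natural log:
  Let L = lim(x→0) sin(6x)^(6x)
  Then ln(L) = lim(x→0) [exponent × ln(base)]
  Evaluate using L'Hôpital or standard limits, then exponentiate.
  L = 1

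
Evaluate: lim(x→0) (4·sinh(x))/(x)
This is a 0/0 indeterminate form.

Apply L'Hôpital's rule: differentiate numerator and denominator separately.
  f(x) = 4·sinh(x)   ⇒   f'(x) = 4·cosh(x)
  g(x) = x   ⇒   g'(x) = 1
  lim(x→0) f'(x)/g'(x) = lim(x→0) (4·cosh(x))/(1)
  = 4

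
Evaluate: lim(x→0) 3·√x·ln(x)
This is a 0·∞ indeterminate form.

Rewrite 0·∞ as a quotient (0/0 or ∞/∞ form), then apply L'Hôpital's rule:
  lim(x→0) 3·√x·ln(x) = 0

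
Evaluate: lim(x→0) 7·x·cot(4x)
This is a 0·∞ indeterminate form.

Rewrite 0·∞ as a quotient (0/0 or ∞/∞ form), then apply L'Hôpital's rule:
  lim(x→0) 7·x·cot(4x) = 7/4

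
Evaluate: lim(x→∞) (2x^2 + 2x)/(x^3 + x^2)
This is an ∞/∞ indeterminate form.

Apply L'Hôpital's rule: differentiate numerator and denominator separately.
  f(x) = 2·x^2 + 2·x   ⇒   f'(x) = 4·x + 2
  g(x) = x^3 + x^2   ⇒   g'(x) = 3·x^2 + 2·x
  lim(x→∞) f'(x)/g'(x) = lim(x→∞) (4·x + 2)/(3·x^2 + 2·x)
  = 0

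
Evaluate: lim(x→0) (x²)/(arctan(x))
This is a 0/0 indeterminate form.

Apply L'Hôpital's rule: differentiate numerator and denominator separately.
  f(x) = x^2   ⇒   f'(x) = 2·x
  g(x) = atan(x)   ⇒   g'(x) = 1/(x^2 + 1)
  lim(x→0) f'(x)/g'(x) = lim(x→0) (2·x)/(1/(x^2 + 1))
  = 0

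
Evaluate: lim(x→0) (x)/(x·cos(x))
This is a 0/0 indeterminate form.

Apply L'Hôpital's rule: differentiate numerator and denominator separately.
  f(x) = x   ⇒   f'(x) = 1
  g(x) = x·cos(x)   ⇒   g'(x) = -x·sin(x) + cos(x)
  lim(x→0) f'(x)/g'(x) = lim(x→0) (1)/(-x·sin(x) + cos(x))
  = 1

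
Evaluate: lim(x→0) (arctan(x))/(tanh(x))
This is a 0/0 indeterminate form.

Apply L'Hôpital's rule: differentiate numerator and denominator separately.
  f(x) = atan(x)   ⇒   f'(x) = 1/(x^2 + 1)
  g(x) = tanh(x)   ⇒   g'(x) = 1 - tanh(x)^2
  lim(x→0) f'(x)/g'(x) = lim(x→0) (1/(x^2 + 1))/(1 - tanh(x)^2)
  = 1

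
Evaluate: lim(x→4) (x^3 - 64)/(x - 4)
This is a standard limit.

Factor or rationalize the expression:
  lim(x→4) (x^3 - 64)/(x - 4) = 48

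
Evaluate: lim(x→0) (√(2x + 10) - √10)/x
This is a standard limit.

Factor or rationalize the expression:
  lim(x→0) (√(2x + 10) - √10)/x = sqrt(10)/10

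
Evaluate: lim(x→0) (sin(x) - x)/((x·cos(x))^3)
This is a 0/0 indeterminate form.

Apply L'Hôpital's rule: differentiate numerator and denominator separately.
  f(x) = -x + sin(x)   ⇒   f'(x) = cos(x) - 1
  g(x) = x^3·cos(x)^3   ⇒   g'(x) = -3·x^3·sin(x)·cos(x)^2 + 3·x^2·cos(x)^3
  lim(x→0) f'(x)/g'(x) = lim(x→0) (cos(x) - 1)/(-3·x^3·sin(x)·cos(x)^2 + 3·x^2·cos(x)^3)
  = -1/6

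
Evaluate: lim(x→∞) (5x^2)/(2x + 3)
This is an ∞/∞ indeterminate form.

Apply L'Hôpital's rule: differentiate numerator and denominator separately.
  f(x) = 5·x^2   ⇒   f'(x) = 10·x
  g(x) = 2·x + 3   ⇒   g'(x) = 2
  lim(x→∞) f'(x)/g'(x) = lim(x→∞) (10·x)/(2)
  = ∞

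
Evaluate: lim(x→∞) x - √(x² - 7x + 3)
This is an ∞-∞ indeterminate form.

Combine fractions or rationalize to convert ∞-∞ to 0/0 form:
  lim(x→∞) x - √(x² - 7x + 3) = 7/2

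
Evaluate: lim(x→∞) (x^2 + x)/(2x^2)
This is an ∞/∞ indeterminate form.

Apply L'Hôpital's rule: differentiate numerator and denominator separately.
  f(x) = x^2 + x   ⇒   f'(x) = 2·x + 1
  g(x) = 2·x^2   ⇒   g'(x) = 4·x
  lim(x→∞) f'(x)/g'(x) = lim(x→∞) (2·x + 1)/(4·x)
  = 1/2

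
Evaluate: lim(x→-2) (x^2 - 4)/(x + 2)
This is a standard limit.

Factor or rationalize the expression:
  lim(x→-2) (x^2 - 4)/(x + 2) = -4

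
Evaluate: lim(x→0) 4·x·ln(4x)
This is a 0·∞ indeterminate form.

Rewrite 0·∞ as a quotient (0/0 or ∞/∞ form), then apply L'Hôpital's rule:
  lim(x→0) 4·x·ln(4x) = 0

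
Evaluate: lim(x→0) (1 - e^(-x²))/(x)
This is a 0/0 indeterminate form.

Apply L'Hôpital's rule: differentiate numerator and denominator separately.
  f(x) = 1 - e^(-x^2)   ⇒   f'(x) = 2·x·e^(-x^2)
  g(x) = x   ⇒   g'(x) = 1
  lim(x→0) f'(x)/g'(x) = lim(x→0) (2·x·e^(-x^2))/(1)
  = 0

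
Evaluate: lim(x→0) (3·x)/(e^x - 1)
This is a 0/0 indeterminate form.

Apply L'Hôpital's rule: differentiate numerator and denominator separately.
  f(x) = 3·x   ⇒   f'(x) = 3
  g(x) = e^(x) - 1   ⇒   g'(x) = e^(x)
  lim(x→0) f'(x)/g'(x) = lim(x→0) (3)/(e^(x))
  = 3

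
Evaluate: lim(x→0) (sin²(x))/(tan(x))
This is a 0/0 indeterminate form.

Apply L'Hôpital's rule: differentiate numerator and denominator separately.
  f(x) = sin(x)^2   ⇒   f'(x) = 2·sin(x)·cos(x)
  g(x) = tan(x)   ⇒   g'(x) = tan(x)^2 + 1
  lim(x→0) f'(x)/g'(x) = lim(x→0) (2·sin(x)·cos(x))/(tan(x)^2 + 1)
  = 0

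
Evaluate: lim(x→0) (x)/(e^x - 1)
This is a 0/0 indeterminate form.

Apply L'Hôpital's rule: differentiate numerator and denominator separately.
  f(x) = x   ⇒   f'(x) = 1
  g(x) = e^(x) - 1   ⇒   g'(x) = e^(x)
  lim(x→0) f'(x)/g'(x) = lim(x→0) (1)/(e^(x))
  = 1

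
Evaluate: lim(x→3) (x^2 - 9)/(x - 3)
This is a standard limit.

Factor or rationalize the expression:
  lim(x→3) (x^2 - 9)/(x - 3) = 6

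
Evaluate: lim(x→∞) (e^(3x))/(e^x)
This is an ∞/∞ indeterminate form.

Apply L'Hôpital's rule: differentiate numerator and denominator separately.
  f(x) = e^(3·x)   ⇒   f'(x) = 3·e^(3·x)
  g(x) = e^(x)   ⇒   g'(x) = e^(x)
  lim(x→∞) f'(x)/g'(x) = lim(x→∞) (3·e^(3·x))/(e^(x))
  = ∞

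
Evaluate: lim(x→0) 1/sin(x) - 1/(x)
This is an ∞-∞ indeterminate form.

Combine fractions or rationalize to convert ∞-∞ to 0/0 form:
  lim(x→0) 1/sin(x) - 1/(x) = 0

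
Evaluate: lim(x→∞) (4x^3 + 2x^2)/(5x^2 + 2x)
This is an ∞/∞ indeterminate form.

Apply L'Hôpital's rule: differentiate numerator and denominator separately.
  f(x) = 4·x^3 + 2·x^2   ⇒   f'(x) = 12·x^2 + 4·x
  g(x) = 5·x^2 + 2·x   ⇒   g'(x) = 10·x + 2
  lim(x→∞) f'(x)/g'(x) = lim(x→∞) (12·x^2 + 4·x)/(10·x + 2)
  = ∞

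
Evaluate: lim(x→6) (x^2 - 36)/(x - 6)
This is a standard limit.

Factor or rationalize the expression:
  lim(x→6) (x^2 - 36)/(x - 6) = 12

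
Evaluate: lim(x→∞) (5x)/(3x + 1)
This is an ∞/∞ indeterminate form.

Apply L'Hôpital's rule: differentiate numerator and denominator separately.
  f(x) = 5·x   ⇒   f'(x) = 5
  g(x) = 3·x + 1   ⇒   g'(x) = 3
  lim(x→∞) f'(x)/g'(x) = lim(x→∞) (5)/(3)
  = 5/3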